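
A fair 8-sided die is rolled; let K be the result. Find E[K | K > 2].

Given K > 2, K is equally likely to be any of {3, 4, 5, 6, 7, 8}.
E[K | K > 2] = (3 + 4 + 5 + 6 + 7 + 8) / 6 = 11/2.

11/2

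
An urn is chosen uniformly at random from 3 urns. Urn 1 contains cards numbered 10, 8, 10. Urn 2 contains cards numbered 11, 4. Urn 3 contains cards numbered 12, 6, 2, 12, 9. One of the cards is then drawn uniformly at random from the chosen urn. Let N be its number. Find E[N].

751/90

E[N | urn 1] = (10+8+10)/3 = 28/3.
E[N | urn 2] = (11+4)/2 = 15/2.
E[N | urn 3] = (12+6+2+12+9)/5 = 41/5.
By the law of total expectation,
E[N] = (1/3)·(28/3) + (1/3)·(15/2) + (1/3)·(41/5) = 751/90.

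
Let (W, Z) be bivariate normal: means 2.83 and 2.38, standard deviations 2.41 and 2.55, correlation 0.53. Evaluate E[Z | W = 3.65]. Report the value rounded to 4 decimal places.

E[Z | W=x] = μ_Z + ρ(σ_Z/σ_W)(x − μ_W) for jointly normal variables.
E[Z | W=3.65] = 2.38 + (0.53)·(2.55/2.41)·(3.65 − (2.83)) = 2.38 + (0.56079)·(0.82) = 2.8398.

2.8398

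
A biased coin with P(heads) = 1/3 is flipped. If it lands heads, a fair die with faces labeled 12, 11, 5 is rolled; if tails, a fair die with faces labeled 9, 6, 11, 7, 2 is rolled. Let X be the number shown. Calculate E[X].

E[X | heads] = (12+11+5)/3 = 28/3.
E[X | tails] = (9+6+11+7+2)/5 = 7.
By the law of total expectation,
E[X] = (1/3)·(28/3) + (2/3)·(7) = 70/9.

70/9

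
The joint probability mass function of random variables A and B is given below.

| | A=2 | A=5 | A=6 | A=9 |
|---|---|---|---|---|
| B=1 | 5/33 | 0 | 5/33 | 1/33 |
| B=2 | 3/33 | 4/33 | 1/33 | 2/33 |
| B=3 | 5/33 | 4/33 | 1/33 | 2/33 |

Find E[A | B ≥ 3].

P(B ≥ 3) = 4/11.
Σ A·P over the event = 2·(5/33) + 5·(4/33) + 6·(1/33) + 9·(2/33) = 18/11.
E[A | B ≥ 3] = (18/11) / (4/11) = 9/2.

9/2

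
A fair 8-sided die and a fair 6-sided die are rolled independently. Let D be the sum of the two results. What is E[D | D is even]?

8

P(D is even) = 1/2.
Σ over the event: 2·1/48 + 4·1/16 + 6·5/48 + 8·1/8 + 10·5/48 + 12·1/16 + 14·1/48 = 4.
E[D | D is even] = (4) / (1/2) = 8.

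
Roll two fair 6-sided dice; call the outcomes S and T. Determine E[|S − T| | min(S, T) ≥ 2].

8/5

P(min(S, T) ≥ 2) = 25/36.
Summing |S−T|·P(x,y) over outcomes with min(S, T) ≥ 2 gives 10/9.
E[|S − T| | min(S, T) ≥ 2] = (10/9) / (25/36) = 8/5.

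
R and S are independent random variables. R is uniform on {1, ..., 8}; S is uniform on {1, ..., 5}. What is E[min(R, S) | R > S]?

13/5

P(R > S) = 5/8.
Summing min(R,S)·P(x,y) over outcomes with R > S gives 13/8.
E[min(R, S) | R > S] = (13/8) / (5/8) = 13/5.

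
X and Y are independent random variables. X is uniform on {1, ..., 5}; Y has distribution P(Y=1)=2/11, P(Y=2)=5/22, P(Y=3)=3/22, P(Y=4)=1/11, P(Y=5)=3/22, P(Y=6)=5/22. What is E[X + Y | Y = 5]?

8

P(Y = 5) = 3/22.
Summing (X+Y)·P(x,y) over outcomes with Y = 5 gives 12/11.
E[X + Y | Y = 5] = (12/11) / (3/22) = 8.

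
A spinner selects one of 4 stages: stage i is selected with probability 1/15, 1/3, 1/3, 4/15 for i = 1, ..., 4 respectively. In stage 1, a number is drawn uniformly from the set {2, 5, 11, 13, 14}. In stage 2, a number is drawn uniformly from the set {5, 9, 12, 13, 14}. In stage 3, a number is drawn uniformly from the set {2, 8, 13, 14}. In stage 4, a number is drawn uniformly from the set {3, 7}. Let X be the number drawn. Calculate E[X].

E[X | stage 1] = (2+5+11+13+14)/5 = 9.
E[X | stage 2] = (5+9+12+13+14)/5 = 53/5.
E[X | stage 3] = (2+8+13+14)/4 = 37/4.
E[X | stage 4] = (3+7)/2 = 5.
By the law of total expectation,
E[X] = (1/15)·(9) + (1/3)·(53/5) + (1/3)·(37/4) + (4/15)·(5) = 171/20.

171/20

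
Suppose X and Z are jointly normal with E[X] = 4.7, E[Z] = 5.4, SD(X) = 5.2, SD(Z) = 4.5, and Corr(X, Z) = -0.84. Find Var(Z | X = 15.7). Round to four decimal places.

For a bivariate normal, Var(Z | X=x) = σ_Z²(1 − ρ²).
Var(Z | X=15.7) = (4.5)²·(1 − (-0.84)²) = 20.25·0.2944 = 5.9616.

5.9616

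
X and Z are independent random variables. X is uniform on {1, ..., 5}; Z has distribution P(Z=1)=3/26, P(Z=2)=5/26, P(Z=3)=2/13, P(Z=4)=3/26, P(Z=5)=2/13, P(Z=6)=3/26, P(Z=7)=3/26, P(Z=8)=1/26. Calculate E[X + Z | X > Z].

P(X > Z) = 19/65.
Summing (X+Z)·P(x,y) over outcomes with X > Z gives 231/130.
E[X + Z | X > Z] = (231/130) / (19/65) = 231/38.

231/38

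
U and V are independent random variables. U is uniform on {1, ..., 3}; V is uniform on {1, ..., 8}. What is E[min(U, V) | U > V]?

Outcomes with U > V: (2,1), (3,1), (3,2), each with probability 1/24.
E[min(U, V) | U > V] = (1 + 1 + 2) / 3 = 4/3.

4/3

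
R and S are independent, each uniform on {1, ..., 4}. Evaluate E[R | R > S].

10/3

Outcomes with R > S: (2,1), (3,1), (3,2), (4,1), (4,2), (4,3), each with probability 1/16.
E[R | R > S] = (2 + 3 + 3 + 4 + 4 + 4) / 6 = 10/3.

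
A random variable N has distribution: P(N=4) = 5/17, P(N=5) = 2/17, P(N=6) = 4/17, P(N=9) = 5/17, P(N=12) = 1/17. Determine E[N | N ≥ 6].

P(N ≥ 6) = 10/17.
Σ over the event: 6·4/17 + 9·5/17 + 12·1/17 = 81/17.
E[N | N ≥ 6] = (81/17) / (10/17) = 81/10.

81/10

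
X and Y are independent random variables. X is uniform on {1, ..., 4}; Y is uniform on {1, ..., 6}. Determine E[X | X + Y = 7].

Outcomes with X + Y = 7: (1,6), (2,5), (3,4), (4,3), each with probability 1/24.
E[X | X + Y = 7] = (1 + 2 + 3 + 4) / 4 = 5/2.

5/2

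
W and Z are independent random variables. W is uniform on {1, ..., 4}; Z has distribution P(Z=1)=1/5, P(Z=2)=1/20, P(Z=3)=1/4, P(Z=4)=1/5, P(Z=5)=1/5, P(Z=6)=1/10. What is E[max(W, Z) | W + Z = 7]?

P(W + Z = 7) = 3/16.
Summing max(W,Z)·P(x,y) over outcomes with W + Z = 7 gives 17/20.
E[max(W, Z) | W + Z = 7] = (17/20) / (3/16) = 68/15.

68/15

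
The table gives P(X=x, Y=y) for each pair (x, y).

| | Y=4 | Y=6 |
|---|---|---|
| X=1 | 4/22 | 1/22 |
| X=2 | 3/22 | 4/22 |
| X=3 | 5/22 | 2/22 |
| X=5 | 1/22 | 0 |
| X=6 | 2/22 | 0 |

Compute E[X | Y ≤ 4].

P(Y ≤ 4) = 15/22.
Σ X·P over the event = 1·(4/22) + 2·(3/22) + 3·(5/22) + 5·(1/22) + 6·(2/22) = 21/11.
E[X | Y ≤ 4] = (21/11) / (15/22) = 14/5.

14/5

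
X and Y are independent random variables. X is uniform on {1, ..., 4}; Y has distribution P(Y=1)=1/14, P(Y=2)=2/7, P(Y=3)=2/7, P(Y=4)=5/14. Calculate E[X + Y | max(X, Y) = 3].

P(max(X, Y) = 3) = 17/56.
Summing (X+Y)·P(x,y) over outcomes with max(X, Y) = 3 gives 3/2.
E[X + Y | max(X, Y) = 3] = (3/2) / (17/56) = 84/17.

84/17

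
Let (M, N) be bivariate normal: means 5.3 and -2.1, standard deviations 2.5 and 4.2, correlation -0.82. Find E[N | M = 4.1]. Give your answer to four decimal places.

E[N | M=x] = μ_N + ρ(σ_N/σ_M)(x − μ_M) for jointly normal variables.
E[N | M=4.1] = -2.1 + (-0.82)·(4.2/2.5)·(4.1 − (5.3)) = -2.1 + (-1.3776)·(-1.2) = -0.4469.

-0.4469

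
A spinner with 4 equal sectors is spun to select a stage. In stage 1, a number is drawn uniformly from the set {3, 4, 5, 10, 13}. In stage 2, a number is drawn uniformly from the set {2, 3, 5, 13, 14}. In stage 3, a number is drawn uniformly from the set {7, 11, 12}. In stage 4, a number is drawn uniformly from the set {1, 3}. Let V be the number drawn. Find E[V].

E[V | stage 1] = (3+4+5+10+13)/5 = 7.
E[V | stage 2] = (2+3+5+13+14)/5 = 37/5.
E[V | stage 3] = (7+11+12)/3 = 10.
E[V | stage 4] = (1+3)/2 = 2.
By the law of total expectation,
E[V] = (1/4)·(7) + (1/4)·(37/5) + (1/4)·(10) + (1/4)·(2) = 33/5.

33/5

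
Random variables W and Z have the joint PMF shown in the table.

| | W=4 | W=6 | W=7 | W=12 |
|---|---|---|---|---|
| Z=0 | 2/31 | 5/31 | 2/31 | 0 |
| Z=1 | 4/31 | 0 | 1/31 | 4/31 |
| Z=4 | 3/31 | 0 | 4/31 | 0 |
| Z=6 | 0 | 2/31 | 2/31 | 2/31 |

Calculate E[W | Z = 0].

P(Z = 0) = 9/31.
Σ W·P over the event = 4·(2/31) + 6·(5/31) + 7·(2/31) = 52/31.
E[W | Z = 0] = (52/31) / (9/31) = 52/9.

52/9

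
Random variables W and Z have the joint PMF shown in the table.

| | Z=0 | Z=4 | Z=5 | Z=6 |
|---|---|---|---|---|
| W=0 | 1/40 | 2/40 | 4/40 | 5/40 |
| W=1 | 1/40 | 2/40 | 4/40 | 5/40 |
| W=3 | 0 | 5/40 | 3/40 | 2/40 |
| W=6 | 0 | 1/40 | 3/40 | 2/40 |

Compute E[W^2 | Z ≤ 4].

P(Z ≤ 4) = 3/10.
Σ W^2·P over the event = 0·(1/40) + 0·(2/40) + 1·(1/40) + 1·(2/40) + 9·(5/40) + 36·(1/40) = 21/10.
E[W^2 | Z ≤ 4] = (21/10) / (3/10) = 7.

7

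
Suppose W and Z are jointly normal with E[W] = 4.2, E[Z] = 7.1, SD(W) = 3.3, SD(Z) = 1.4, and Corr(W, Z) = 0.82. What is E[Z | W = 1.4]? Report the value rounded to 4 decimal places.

For a bivariate normal, E[Z | W=x] = μ_Z + ρ·(σ_Z/σ_W)·(x − μ_W).
E[Z | W=1.4] = 7.1 + (0.82)·(1.4/3.3)·(1.4 − (4.2)) = 7.1 + (0.34788)·(-2.8) = 6.1259.

6.1259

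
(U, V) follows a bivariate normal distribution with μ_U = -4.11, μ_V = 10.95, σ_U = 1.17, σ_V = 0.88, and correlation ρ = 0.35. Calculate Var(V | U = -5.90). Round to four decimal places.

0.6795

The conditional variance in a bivariate normal is σ_V²(1 − ρ²), independent of x.
Var(V | U=-5.90) = (0.88)²·(1 − (0.35)²) = 0.7744·0.8775 = 0.6795.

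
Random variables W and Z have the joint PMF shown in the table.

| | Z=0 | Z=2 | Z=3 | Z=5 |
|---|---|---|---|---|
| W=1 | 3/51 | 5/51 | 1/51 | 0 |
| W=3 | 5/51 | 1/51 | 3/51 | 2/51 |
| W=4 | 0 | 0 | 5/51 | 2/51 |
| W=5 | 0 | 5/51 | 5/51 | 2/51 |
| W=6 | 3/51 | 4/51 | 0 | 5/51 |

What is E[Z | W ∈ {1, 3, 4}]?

P(W ∈ {1, 3, 4}) = 9/17.
Summing Z·P(W=x,Z=y) over the conditioning event gives 59/51.
E[Z | W ∈ {1, 3, 4}] = (59/51) / (9/17) = 59/27.

59/27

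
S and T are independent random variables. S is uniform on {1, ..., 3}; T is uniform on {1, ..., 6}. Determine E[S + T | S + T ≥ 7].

P(S + T ≥ 7) = 1/3.
Summing (S+T)·P(x,y) over outcomes with S + T ≥ 7 gives 23/9.
E[S + T | S + T ≥ 7] = (23/9) / (1/3) = 23/3.

23/3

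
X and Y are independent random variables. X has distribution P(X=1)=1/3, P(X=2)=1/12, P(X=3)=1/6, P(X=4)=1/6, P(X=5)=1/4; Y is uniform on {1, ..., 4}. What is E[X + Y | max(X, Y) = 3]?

51/11

P(max(X, Y) = 3) = 11/48.
Summing (X+Y)·P(x,y) over outcomes with max(X, Y) = 3 gives 17/16.
E[X + Y | max(X, Y) = 3] = (17/16) / (11/48) = 51/11.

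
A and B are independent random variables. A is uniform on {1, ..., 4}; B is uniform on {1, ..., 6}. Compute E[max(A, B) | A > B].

Outcomes with A > B: (2,1), (3,1), (3,2), (4,1), (4,2), (4,3), each with probability 1/24.
E[max(A, B) | A > B] = (2 + 3 + 3 + 4 + 4 + 4) / 6 = 10/3.

10/3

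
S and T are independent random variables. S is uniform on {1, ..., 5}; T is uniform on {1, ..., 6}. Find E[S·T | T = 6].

P(T = 6) = 1/6.
Summing ST·P(x,y) over outcomes with T = 6 gives 3.
E[S·T | T = 6] = (3) / (1/6) = 18.

18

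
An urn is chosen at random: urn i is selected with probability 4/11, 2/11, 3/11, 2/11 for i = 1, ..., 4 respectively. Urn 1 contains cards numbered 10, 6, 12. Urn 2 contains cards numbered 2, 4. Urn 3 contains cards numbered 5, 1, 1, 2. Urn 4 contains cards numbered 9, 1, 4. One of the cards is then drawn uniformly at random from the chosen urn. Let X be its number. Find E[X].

713/132

E[X | urn 1] = (10+6+12)/3 = 28/3.
E[X | urn 2] = (2+4)/2 = 3.
E[X | urn 3] = (5+1+1+2)/4 = 9/4.
E[X | urn 4] = (9+1+4)/3 = 14/3.
E[X] = (4/11)·(28/3) + (2/11)·(3) + (3/11)·(9/4) + (2/11)·(14/3) = 713/132.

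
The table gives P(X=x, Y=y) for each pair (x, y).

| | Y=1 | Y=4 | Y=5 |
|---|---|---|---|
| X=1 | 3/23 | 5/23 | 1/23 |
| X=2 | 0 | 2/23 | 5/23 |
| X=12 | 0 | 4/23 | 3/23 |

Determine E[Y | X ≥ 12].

31/7

P(X ≥ 12) = 7/23.
Σ Y·P over the event = 4·(4/23) + 5·(3/23) = 31/23.
E[Y | X ≥ 12] = (31/23) / (7/23) = 31/7.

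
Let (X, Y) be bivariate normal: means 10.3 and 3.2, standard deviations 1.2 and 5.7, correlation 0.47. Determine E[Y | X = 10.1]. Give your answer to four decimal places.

The regression of Y on X has slope ρ·σ_Y/σ_X and passes through (μ_X, μ_Y).
E[Y | X=10.1] = 3.2 + (0.47)·(5.7/1.2)·(10.1 − (10.3)) = 3.2 + (2.2325)·(-0.2) = 2.7535.

2.7535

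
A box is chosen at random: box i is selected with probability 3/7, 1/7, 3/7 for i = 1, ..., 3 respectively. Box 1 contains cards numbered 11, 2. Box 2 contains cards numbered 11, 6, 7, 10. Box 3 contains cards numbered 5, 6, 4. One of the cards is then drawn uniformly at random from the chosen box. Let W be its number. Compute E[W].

E[W | box 1] = (11+2)/2 = 13/2.
E[W | box 2] = (11+6+7+10)/4 = 17/2.
E[W | box 3] = (5+6+4)/3 = 5.
E[W] = (3/7)·(13/2) + (1/7)·(17/2) + (3/7)·(5) = 43/7.

43/7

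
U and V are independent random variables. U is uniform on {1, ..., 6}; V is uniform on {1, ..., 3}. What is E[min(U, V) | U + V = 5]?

Outcomes with U + V = 5: (2,3), (3,2), (4,1), each with probability 1/18.
E[min(U, V) | U + V = 5] = (2 + 2 + 1) / 3 = 5/3.

5/3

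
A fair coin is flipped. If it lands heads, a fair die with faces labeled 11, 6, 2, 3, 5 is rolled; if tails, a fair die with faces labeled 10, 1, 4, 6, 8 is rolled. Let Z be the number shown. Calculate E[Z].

E[Z | heads] = (11+6+2+3+5)/5 = 27/5.
E[Z | tails] = (10+1+4+6+8)/5 = 29/5.
By the law of total expectation,
E[Z] = (1/2)·(27/5) + (1/2)·(29/5) = 28/5.

28/5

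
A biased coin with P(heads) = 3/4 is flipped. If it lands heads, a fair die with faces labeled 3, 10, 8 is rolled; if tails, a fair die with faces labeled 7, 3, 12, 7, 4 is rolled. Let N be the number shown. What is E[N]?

E[N | heads] = (3+10+8)/3 = 7.
E[N | tails] = (7+3+12+7+4)/5 = 33/5.
E[N] = (3/4)·(7) + (1/4)·(33/5) = 69/10.

69/10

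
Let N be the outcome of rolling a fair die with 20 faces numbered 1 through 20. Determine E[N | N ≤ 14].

P(N ≤ 14) = 7/10.
E[N | N ≤ 14] = (21/4) / (7/10) = 15/2.

15/2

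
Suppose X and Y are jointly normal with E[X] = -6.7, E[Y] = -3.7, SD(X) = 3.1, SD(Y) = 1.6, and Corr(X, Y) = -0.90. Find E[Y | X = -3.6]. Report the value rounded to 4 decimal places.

-5.1400

The regression of Y on X has slope ρ·σ_Y/σ_X and passes through (μ_X, μ_Y).
E[Y | X=-3.6] = -3.7 + (-0.90)·(1.6/3.1)·(-3.6 − (-6.7)) = -3.7 + (-0.46452)·(3.1) = -5.1400.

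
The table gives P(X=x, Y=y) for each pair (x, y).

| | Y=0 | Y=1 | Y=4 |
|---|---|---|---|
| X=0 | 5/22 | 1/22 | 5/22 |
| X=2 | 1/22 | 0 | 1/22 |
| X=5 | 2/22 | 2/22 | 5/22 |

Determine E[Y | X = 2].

P(X = 2) = 1/11.
Σ Y·P over the event = 0·(1/22) + 4·(1/22) = 2/11.
E[Y | X = 2] = (2/11) / (1/11) = 2.

2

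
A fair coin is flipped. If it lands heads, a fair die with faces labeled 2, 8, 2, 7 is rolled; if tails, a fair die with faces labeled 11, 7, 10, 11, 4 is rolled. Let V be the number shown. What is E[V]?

E[V | heads] = (2+8+2+7)/4 = 19/4.
E[V | tails] = (11+7+10+11+4)/5 = 43/5.
E[V] = (1/2)·(19/4) + (1/2)·(43/5) = 267/40.

267/40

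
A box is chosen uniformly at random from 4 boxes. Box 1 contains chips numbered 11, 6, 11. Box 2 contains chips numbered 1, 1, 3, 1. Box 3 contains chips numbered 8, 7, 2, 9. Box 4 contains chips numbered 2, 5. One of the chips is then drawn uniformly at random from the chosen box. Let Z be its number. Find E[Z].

E[Z | box 1] = (11+6+11)/3 = 28/3.
E[Z | box 2] = (1+1+3+1)/4 = 3/2.
E[Z | box 3] = (8+7+2+9)/4 = 13/2.
E[Z | box 4] = (2+5)/2 = 7/2.
By the law of total expectation,
E[Z] = (1/4)·(28/3) + (1/4)·(3/2) + (1/4)·(13/2) + (1/4)·(7/2) = 125/24.

125/24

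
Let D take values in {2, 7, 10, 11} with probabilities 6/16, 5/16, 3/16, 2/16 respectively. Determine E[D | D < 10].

P(D < 10) = 11/16.
Σ over the event: 2·3/8 + 7·5/16 = 47/16.
E[D | D < 10] = (47/16) / (11/16) = 47/11.

47/11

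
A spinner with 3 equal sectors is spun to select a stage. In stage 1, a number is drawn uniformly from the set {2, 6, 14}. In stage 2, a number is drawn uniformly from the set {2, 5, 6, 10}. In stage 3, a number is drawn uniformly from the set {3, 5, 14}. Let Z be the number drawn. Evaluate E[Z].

E[Z | stage 1] = (2+6+14)/3 = 22/3.
E[Z | stage 2] = (2+5+6+10)/4 = 23/4.
E[Z | stage 3] = (3+5+14)/3 = 22/3.
By the law of total expectation,
E[Z] = (1/3)·(22/3) + (1/3)·(23/4) + (1/3)·(22/3) = 245/36.

245/36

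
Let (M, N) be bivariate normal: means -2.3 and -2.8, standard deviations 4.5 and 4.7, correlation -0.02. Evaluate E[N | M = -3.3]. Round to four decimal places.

The regression of N on M has slope ρ·σ_N/σ_M and passes through (μ_M, μ_N).
E[N | M=-3.3] = -2.8 + (-0.02)·(4.7/4.5)·(-3.3 − (-2.3)) = -2.8 + (-0.020889)·(-1) = -2.7791.

-2.7791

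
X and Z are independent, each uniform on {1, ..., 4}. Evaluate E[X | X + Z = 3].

3/2

Outcomes with X + Z = 3: (1,2), (2,1), each with probability 1/16.
E[X | X + Z = 3] = (1 + 2) / 2 = 3/2.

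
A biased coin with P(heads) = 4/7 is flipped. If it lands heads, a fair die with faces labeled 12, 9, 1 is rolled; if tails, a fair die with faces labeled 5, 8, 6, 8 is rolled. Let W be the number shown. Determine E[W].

85/12

E[W | heads] = (12+9+1)/3 = 22/3.
E[W | tails] = (5+8+6+8)/4 = 27/4.
By the law of total expectation,
E[W] = (4/7)·(22/3) + (3/7)·(27/4) = 85/12.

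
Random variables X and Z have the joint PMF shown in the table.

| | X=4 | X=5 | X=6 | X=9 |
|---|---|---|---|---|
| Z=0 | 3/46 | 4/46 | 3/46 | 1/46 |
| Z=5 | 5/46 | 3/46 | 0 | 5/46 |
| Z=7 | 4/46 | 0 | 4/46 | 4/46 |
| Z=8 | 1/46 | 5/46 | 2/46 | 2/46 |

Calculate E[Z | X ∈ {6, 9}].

113/21

P(X ∈ {6, 9}) = 21/46.
Σ Z·P over the event = 0·(3/46) + 7·(4/46) + 8·(2/46) + 0·(1/46) + 5·(5/46) + 7·(4/46) + 8·(2/46) = 113/46.
E[Z | X ∈ {6, 9}] = (113/46) / (21/46) = 113/21.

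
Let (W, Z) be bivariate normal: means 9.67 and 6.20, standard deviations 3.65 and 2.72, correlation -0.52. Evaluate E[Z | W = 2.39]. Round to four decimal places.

9.0210

The regression of Z on W has slope ρ·σ_Z/σ_W and passes through (μ_W, μ_Z).
E[Z | W=2.39] = 6.20 + (-0.52)·(2.72/3.65)·(2.39 − (9.67)) = 6.20 + (-0.3875068)·(-7.28) = 9.0210.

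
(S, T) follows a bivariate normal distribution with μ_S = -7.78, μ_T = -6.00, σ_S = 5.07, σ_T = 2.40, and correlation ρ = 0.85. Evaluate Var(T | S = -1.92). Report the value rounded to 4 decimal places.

1.5984

For a bivariate normal, Var(T | S=x) = σ_T²(1 − ρ²).
Var(T | S=-1.92) = (2.40)²·(1 − (0.85)²) = 5.76·0.2775 = 1.5984.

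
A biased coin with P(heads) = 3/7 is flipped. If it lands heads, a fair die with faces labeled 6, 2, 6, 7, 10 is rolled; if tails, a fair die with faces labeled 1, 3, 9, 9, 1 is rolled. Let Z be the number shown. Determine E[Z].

37/7

E[Z | heads] = (6+2+6+7+10)/5 = 31/5.
E[Z | tails] = (1+3+9+9+1)/5 = 23/5.
By the law of total expectation,
E[Z] = (3/7)·(31/5) + (4/7)·(23/5) = 37/7.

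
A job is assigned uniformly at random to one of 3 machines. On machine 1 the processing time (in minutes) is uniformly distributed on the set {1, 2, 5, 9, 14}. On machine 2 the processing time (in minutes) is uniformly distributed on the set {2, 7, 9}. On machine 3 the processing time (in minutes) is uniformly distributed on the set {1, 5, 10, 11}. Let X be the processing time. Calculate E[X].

379/60

E[X | machine 1] = (1+2+5+9+14)/5 = 31/5.
E[X | machine 2] = (2+7+9)/3 = 6.
E[X | machine 3] = (1+5+10+11)/4 = 27/4.
E[X] = (1/3)·(31/5) + (1/3)·(6) + (1/3)·(27/4) = 379/60.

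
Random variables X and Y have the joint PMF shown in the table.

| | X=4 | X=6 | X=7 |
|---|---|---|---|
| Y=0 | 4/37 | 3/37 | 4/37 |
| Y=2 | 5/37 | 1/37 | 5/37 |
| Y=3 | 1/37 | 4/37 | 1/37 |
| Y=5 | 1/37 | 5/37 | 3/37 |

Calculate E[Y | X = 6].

P(X = 6) = 13/37.
Σ Y·P over the event = 0·(3/37) + 2·(1/37) + 3·(4/37) + 5·(5/37) = 39/37.
E[Y | X = 6] = (39/37) / (13/37) = 3.

3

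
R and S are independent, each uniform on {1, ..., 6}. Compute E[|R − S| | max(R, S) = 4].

12/7

Outcomes with max(R, S) = 4: (1,4), (2,4), (3,4), (4,1), (4,2), (4,3), (4,4), each with probability 1/36.
E[|R − S| | max(R, S) = 4] = (3 + 2 + 1 + 3 + 2 + 1 + 0) / 7 = 12/7.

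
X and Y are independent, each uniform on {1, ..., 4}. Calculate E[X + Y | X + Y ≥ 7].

Outcomes with X + Y ≥ 7: (3,4), (4,3), (4,4), each with probability 1/16.
E[X + Y | X + Y ≥ 7] = (7 + 7 + 8) / 3 = 22/3.

22/3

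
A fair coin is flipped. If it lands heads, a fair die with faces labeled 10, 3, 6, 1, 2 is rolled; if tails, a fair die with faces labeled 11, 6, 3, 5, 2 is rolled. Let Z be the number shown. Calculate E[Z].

E[Z | heads] = (10+3+6+1+2)/5 = 22/5.
E[Z | tails] = (11+6+3+5+2)/5 = 27/5.
E[Z] = (1/2)·(22/5) + (1/2)·(27/5) = 49/10.

49/10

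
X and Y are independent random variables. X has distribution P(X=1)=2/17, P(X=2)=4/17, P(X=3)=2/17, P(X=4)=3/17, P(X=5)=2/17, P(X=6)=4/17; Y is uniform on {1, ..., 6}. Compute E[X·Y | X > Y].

P(X > Y) = 15/34.
Summing XY·P(x,y) over outcomes with X > Y gives 93/17.
E[X·Y | X > Y] = (93/17) / (15/34) = 62/5.

62/5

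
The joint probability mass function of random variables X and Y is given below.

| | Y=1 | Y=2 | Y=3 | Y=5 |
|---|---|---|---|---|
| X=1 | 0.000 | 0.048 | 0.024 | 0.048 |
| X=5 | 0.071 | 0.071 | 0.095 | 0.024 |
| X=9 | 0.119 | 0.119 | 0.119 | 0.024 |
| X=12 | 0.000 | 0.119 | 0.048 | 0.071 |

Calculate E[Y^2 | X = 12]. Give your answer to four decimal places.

P(X = 12) = 0.238.
Summing Y^2·P(X=x,Y=y) over the conditioning event gives 2.683.
E[Y^2 | X = 12] = (2.683) / (0.238) = 11.2731.

11.2731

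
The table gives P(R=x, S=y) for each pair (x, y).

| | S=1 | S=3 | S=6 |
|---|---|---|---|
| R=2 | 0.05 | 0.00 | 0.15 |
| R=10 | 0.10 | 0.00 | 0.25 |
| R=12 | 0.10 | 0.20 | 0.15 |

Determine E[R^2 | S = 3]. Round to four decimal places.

144.0000

P(S = 3) = 0.20.
Σ R^2·P over the event = 144·(0.20) = 28.80.
E[R^2 | S = 3] = (28.80) / (0.20) = 144.0000.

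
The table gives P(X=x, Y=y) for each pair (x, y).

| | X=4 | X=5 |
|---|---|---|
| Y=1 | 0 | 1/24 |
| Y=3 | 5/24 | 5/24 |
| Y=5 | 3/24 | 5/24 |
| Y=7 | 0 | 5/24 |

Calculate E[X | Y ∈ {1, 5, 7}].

P(Y ∈ {1, 5, 7}) = 7/12.
Σ X·P over the event = 4·(3/24) + 5·(1/24) + 5·(5/24) + 5·(5/24) = 67/24.
E[X | Y ∈ {1, 5, 7}] = (67/24) / (7/12) = 67/14.

67/14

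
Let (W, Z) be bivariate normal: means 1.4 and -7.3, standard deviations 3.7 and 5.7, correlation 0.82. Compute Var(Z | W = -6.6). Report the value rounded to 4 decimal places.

10.6437

For a bivariate normal, Var(Z | W=x) = σ_Z²(1 − ρ²).
Var(Z | W=-6.6) = (5.7)²·(1 − (0.82)²) = 32.49·0.3276 = 10.6437.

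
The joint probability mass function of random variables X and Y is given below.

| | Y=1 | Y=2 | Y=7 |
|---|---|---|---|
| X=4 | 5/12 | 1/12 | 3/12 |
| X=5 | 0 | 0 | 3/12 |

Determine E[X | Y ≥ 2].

31/7

P(Y ≥ 2) = 7/12.
Summing X·P(X=x,Y=y) over the conditioning event gives 31/12.
E[X | Y ≥ 2] = (31/12) / (7/12) = 31/7.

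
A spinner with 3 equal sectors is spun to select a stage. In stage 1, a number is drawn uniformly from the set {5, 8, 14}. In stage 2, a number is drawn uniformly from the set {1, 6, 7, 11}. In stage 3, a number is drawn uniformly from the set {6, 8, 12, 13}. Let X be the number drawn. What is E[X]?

E[X | stage 1] = (5+8+14)/3 = 9.
E[X | stage 2] = (1+6+7+11)/4 = 25/4.
E[X | stage 3] = (6+8+12+13)/4 = 39/4.
E[X] = (1/3)·(9) + (1/3)·(25/4) + (1/3)·(39/4) = 25/3.

25/3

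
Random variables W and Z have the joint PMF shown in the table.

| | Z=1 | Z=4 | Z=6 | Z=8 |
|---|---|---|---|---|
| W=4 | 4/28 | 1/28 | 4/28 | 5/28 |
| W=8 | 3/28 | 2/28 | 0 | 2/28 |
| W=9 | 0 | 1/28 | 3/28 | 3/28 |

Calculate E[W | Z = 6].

P(Z = 6) = 1/4.
Summing W·P(W=x,Z=y) over the conditioning event gives 43/28.
E[W | Z = 6] = (43/28) / (1/4) = 43/7.

43/7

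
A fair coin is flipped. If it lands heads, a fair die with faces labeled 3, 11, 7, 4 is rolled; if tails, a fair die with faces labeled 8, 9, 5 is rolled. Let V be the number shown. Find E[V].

163/24

E[V | heads] = (3+11+7+4)/4 = 25/4.
E[V | tails] = (8+9+5)/3 = 22/3.
By the law of total expectation,
E[V] = (1/2)·(25/4) + (1/2)·(22/3) = 163/24.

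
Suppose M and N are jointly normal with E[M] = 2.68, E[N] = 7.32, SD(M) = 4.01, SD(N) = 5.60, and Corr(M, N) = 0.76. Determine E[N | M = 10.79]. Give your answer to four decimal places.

15.9275

The regression of N on M has slope ρ·σ_N/σ_M and passes through (μ_M, μ_N).
E[N | M=10.79] = 7.32 + (0.76)·(5.60/4.01)·(10.79 − (2.68)) = 7.32 + (1.06135)·(8.11) = 15.9275.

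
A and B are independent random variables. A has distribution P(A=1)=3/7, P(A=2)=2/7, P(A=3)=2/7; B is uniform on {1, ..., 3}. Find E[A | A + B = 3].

7/5

P(A + B = 3) = 5/21.
Summing A·P(x,y) over outcomes with A + B = 3 gives 1/3.
E[A | A + B = 3] = (1/3) / (5/21) = 7/5.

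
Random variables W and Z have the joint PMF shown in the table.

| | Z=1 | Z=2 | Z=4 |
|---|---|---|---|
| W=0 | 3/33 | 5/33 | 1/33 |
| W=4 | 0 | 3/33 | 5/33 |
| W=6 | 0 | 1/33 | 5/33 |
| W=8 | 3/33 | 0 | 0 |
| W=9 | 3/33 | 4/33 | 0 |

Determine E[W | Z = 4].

P(Z = 4) = 1/3.
Σ W·P over the event = 0·(1/33) + 4·(5/33) + 6·(5/33) = 50/33.
E[W | Z = 4] = (50/33) / (1/3) = 50/11.

50/11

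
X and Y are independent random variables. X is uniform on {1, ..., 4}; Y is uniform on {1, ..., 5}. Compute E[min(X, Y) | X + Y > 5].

P(X + Y > 5) = 1/2.
Summing min(X,Y)·P(x,y) over outcomes with X + Y > 5 gives 27/20.
E[min(X, Y) | X + Y > 5] = (27/20) / (1/2) = 27/10.

27/10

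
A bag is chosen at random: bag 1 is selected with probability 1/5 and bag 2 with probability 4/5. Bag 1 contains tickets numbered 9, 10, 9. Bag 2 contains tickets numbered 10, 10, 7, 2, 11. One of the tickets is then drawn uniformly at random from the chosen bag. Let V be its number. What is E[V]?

E[V | bag 1] = (9+10+9)/3 = 28/3.
E[V | bag 2] = (10+10+7+2+11)/5 = 8.
E[V] = (1/5)·(28/3) + (4/5)·(8) = 124/15.

124/15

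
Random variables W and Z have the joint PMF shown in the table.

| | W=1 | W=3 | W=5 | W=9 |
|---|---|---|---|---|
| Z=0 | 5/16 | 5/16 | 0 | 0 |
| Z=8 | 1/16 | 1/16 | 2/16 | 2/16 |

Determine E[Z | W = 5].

8

P(W = 5) = 1/8.
Σ Z·P over the event = 8·(2/16) = 1.
E[Z | W = 5] = (1) / (1/8) = 8.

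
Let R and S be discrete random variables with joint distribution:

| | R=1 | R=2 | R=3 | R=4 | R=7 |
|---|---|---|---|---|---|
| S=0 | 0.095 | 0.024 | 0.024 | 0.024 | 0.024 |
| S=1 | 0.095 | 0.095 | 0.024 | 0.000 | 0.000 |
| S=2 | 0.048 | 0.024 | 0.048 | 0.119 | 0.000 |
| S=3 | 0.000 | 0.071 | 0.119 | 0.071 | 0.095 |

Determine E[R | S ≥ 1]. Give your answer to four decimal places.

P(S ≥ 1) = 0.809.
Summing R·P(R=x,S=y) over the conditioning event gives 2.521.
E[R | S ≥ 1] = (2.521) / (0.809) = 3.1162.

3.1162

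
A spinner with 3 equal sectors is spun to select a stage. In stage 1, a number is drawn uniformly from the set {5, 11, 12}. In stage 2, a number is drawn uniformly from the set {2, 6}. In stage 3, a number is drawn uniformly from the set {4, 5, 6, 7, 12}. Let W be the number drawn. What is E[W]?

302/45

E[W | stage 1] = (5+11+12)/3 = 28/3.
E[W | stage 2] = (2+6)/2 = 4.
E[W | stage 3] = (4+5+6+7+12)/5 = 34/5.
E[W] = (1/3)·(28/3) + (1/3)·(4) + (1/3)·(34/5) = 302/45.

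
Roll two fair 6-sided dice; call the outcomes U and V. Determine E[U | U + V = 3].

Outcomes with U + V = 3: (1,2), (2,1), each with probability 1/36.
E[U | U + V = 3] = (1 + 2) / 2 = 3/2.

3/2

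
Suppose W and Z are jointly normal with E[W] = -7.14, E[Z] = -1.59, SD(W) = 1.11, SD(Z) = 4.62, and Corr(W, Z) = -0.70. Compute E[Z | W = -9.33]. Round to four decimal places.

For a bivariate normal, E[Z | W=x] = μ_Z + ρ·(σ_Z/σ_W)·(x − μ_W).
E[Z | W=-9.33] = -1.59 + (-0.70)·(4.62/1.11)·(-9.33 − (-7.14)) = -1.59 + (-2.9135)·(-2.19) = 4.7906.

4.7906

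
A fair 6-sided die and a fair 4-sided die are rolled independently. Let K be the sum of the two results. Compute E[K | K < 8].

P(K < 8) = 3/4.
Σ over the event: 2·1/24 + 3·1/12 + 4·1/8 + 5·1/6 + 6·1/6 + 7·1/6 = 23/6.
E[K | K < 8] = (23/6) / (3/4) = 46/9.

46/9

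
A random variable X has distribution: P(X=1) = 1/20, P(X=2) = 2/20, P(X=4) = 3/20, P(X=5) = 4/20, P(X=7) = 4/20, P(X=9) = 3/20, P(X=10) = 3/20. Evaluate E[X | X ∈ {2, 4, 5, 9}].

P(X ∈ {2, 4, 5, 9}) = 3/5.
Σ over the event: 2·1/10 + 4·3/20 + 5·1/5 + 9·3/20 = 63/20.
E[X | X ∈ {2, 4, 5, 9}] = (63/20) / (3/5) = 21/4.

21/4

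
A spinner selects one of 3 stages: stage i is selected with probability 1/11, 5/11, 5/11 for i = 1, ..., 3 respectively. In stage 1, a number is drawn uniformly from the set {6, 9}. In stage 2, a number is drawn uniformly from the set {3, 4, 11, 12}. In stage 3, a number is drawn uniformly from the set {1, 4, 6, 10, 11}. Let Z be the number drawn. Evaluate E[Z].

7

E[Z | stage 1] = (6+9)/2 = 15/2.
E[Z | stage 2] = (3+4+11+12)/4 = 15/2.
E[Z | stage 3] = (1+4+6+10+11)/5 = 32/5.
By the law of total expectation,
E[Z] = (1/11)·(15/2) + (5/11)·(15/2) + (5/11)·(32/5) = 7.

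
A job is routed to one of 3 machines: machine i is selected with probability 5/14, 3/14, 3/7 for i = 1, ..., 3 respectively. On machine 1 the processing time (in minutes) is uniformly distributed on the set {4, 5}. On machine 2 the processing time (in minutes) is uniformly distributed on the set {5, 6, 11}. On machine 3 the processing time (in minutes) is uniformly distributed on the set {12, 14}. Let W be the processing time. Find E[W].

E[W | machine 1] = (4+5)/2 = 9/2.
E[W | machine 2] = (5+6+11)/3 = 22/3.
E[W | machine 3] = (12+14)/2 = 13.
E[W] = (5/14)·(9/2) + (3/14)·(22/3) + (3/7)·(13) = 35/4.

35/4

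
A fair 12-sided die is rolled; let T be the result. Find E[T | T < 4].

2

Given T < 4, T is equally likely to be any of {1, 2, 3}.
E[T | T < 4] = (1 + 2 + 3) / 3 = 2.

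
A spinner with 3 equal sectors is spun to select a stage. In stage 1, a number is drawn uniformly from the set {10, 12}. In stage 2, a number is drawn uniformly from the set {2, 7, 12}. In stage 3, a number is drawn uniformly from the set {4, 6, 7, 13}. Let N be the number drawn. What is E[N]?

E[N | stage 1] = (10+12)/2 = 11.
E[N | stage 2] = (2+7+12)/3 = 7.
E[N | stage 3] = (4+6+7+13)/4 = 15/2.
E[N] = (1/3)·(11) + (1/3)·(7) + (1/3)·(15/2) = 17/2.

17/2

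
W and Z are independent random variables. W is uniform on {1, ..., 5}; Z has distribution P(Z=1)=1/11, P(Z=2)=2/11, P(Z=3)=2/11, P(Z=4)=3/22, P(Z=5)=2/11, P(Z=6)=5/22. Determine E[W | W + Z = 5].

P(W + Z = 5) = 13/110.
Summing W·P(x,y) over outcomes with W + Z = 5 gives 31/110.
E[W | W + Z = 5] = (31/110) / (13/110) = 31/13.

31/13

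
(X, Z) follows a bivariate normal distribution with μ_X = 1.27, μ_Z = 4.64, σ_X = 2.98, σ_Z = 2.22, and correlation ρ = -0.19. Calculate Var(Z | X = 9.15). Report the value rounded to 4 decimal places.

For a bivariate normal, Var(Z | X=x) = σ_Z²(1 − ρ²).
Var(Z | X=9.15) = (2.22)²·(1 − (-0.19)²) = 4.9284·0.9639 = 4.7505.

4.7505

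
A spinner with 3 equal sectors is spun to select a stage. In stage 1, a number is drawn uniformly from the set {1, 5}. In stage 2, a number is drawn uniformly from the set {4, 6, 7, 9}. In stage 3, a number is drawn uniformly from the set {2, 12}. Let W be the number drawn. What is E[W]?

E[W | stage 1] = (1+5)/2 = 3.
E[W | stage 2] = (4+6+7+9)/4 = 13/2.
E[W | stage 3] = (2+12)/2 = 7.
By the law of total expectation,
E[W] = (1/3)·(3) + (1/3)·(13/2) + (1/3)·(7) = 11/2.

11/2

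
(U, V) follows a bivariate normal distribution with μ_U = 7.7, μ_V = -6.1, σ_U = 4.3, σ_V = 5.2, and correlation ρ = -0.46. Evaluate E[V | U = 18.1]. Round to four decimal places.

-11.8853

For a bivariate normal, E[V | U=x] = μ_V + ρ·(σ_V/σ_U)·(x − μ_U).
E[V | U=18.1] = -6.1 + (-0.46)·(5.2/4.3)·(18.1 − (7.7)) = -6.1 + (-0.55628)·(10.4) = -11.8853.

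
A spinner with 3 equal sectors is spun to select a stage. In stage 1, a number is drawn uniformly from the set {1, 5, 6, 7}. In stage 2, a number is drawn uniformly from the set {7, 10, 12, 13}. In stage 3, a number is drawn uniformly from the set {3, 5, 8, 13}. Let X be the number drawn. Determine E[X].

E[X | stage 1] = (1+5+6+7)/4 = 19/4.
E[X | stage 2] = (7+10+12+13)/4 = 21/2.
E[X | stage 3] = (3+5+8+13)/4 = 29/4.
By the law of total expectation,
E[X] = (1/3)·(19/4) + (1/3)·(21/2) + (1/3)·(29/4) = 15/2.

15/2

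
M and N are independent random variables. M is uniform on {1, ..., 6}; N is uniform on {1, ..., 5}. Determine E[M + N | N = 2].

Outcomes with N = 2: (1,2), (2,2), (3,2), (4,2), (5,2), (6,2), each with probability 1/30.
E[M + N | N = 2] = (3 + 4 + 5 + 6 + 7 + 8) / 6 = 11/2.

11/2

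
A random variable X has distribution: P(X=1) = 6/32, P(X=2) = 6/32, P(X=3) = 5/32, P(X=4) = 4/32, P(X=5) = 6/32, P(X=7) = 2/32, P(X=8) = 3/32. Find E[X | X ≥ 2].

111/26

P(X ≥ 2) = 13/16.
Σ over the event: 2·3/16 + 3·5/32 + 4·1/8 + 5·3/16 + 7·1/16 + 8·3/32 = 111/32.
E[X | X ≥ 2] = (111/32) / (13/16) = 111/26.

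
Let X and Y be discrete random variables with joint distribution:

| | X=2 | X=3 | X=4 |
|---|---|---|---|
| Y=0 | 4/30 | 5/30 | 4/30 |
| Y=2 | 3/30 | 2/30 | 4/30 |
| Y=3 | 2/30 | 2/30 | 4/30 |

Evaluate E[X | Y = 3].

13/4

P(Y = 3) = 4/15.
Summing X·P(X=x,Y=y) over the conditioning event gives 13/15.
E[X | Y = 3] = (13/15) / (4/15) = 13/4.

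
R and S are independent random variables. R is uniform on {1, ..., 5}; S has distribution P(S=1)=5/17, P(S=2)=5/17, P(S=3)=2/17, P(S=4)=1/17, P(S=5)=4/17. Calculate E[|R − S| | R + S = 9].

P(R + S = 9) = 1/17.
Summing |R−S|·P(x,y) over outcomes with R + S = 9 gives 1/17.
E[|R − S| | R + S = 9] = (1/17) / (1/17) = 1.

1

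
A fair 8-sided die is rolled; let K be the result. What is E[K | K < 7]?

Given K < 7, K is equally likely to be any of {1, 2, 3, 4, 5, 6}.
E[K | K < 7] = (1 + 2 + 3 + 4 + 5 + 6) / 6 = 7/2.

7/2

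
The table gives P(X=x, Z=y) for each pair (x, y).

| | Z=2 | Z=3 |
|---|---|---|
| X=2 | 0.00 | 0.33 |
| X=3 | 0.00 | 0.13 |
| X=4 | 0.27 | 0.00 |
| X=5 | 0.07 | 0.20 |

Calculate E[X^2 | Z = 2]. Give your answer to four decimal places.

17.8529

P(Z = 2) = 0.34.
Σ X^2·P over the event = 16·(0.27) + 25·(0.07) = 6.07.
E[X^2 | Z = 2] = (6.07) / (0.34) = 17.8529.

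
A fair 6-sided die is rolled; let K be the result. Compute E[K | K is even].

4

Given K is even, K is equally likely to be any of {2, 4, 6}.
E[K | K is even] = (2 + 4 + 6) / 3 = 4.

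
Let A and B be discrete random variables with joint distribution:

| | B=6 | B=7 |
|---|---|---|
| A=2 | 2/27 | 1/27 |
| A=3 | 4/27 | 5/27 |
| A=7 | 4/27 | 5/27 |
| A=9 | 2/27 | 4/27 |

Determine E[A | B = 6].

31/6

P(B = 6) = 4/9.
Σ A·P over the event = 2·(2/27) + 3·(4/27) + 7·(4/27) + 9·(2/27) = 62/27.
E[A | B = 6] = (62/27) / (4/9) = 31/6.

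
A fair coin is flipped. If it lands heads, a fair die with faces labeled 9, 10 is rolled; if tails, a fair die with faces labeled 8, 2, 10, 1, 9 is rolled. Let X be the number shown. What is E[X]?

31/4

E[X | heads] = (9+10)/2 = 19/2.
E[X | tails] = (8+2+10+1+9)/5 = 6.
By the law of total expectation,
E[X] = (1/2)·(19/2) + (1/2)·(6) = 31/4.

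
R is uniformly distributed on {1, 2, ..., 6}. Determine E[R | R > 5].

Given R > 5, R is equally likely to be any of {6}.
E[R | R > 5] = (6) / 1 = 6.

6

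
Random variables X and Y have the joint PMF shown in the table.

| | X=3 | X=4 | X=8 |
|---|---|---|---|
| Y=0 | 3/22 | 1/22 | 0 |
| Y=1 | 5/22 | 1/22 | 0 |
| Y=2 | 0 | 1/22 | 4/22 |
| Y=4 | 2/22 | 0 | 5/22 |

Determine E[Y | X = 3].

P(X = 3) = 5/11.
Σ Y·P over the event = 0·(3/22) + 1·(5/22) + 4·(2/22) = 13/22.
E[Y | X = 3] = (13/22) / (5/11) = 13/10.

13/10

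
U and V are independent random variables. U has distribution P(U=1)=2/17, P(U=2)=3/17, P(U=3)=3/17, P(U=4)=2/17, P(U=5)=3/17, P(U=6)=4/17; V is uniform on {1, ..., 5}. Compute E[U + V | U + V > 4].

262/35

P(U + V > 4) = 14/17.
Summing (U+V)·P(x,y) over outcomes with U + V > 4 gives 524/85.
E[U + V | U + V > 4] = (524/85) / (14/17) = 262/35.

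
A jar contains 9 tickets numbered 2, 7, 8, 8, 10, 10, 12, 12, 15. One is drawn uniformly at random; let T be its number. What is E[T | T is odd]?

11

P(T is odd) = 2/9.
Σ over the event: 7·1/9 + 15·1/9 = 22/9.
E[T | T is odd] = (22/9) / (2/9) = 11.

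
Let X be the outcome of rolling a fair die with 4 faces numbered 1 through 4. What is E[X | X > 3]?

Given X > 3, X is equally likely to be any of {4}.
E[X | X > 3] = (4) / 1 = 4.

4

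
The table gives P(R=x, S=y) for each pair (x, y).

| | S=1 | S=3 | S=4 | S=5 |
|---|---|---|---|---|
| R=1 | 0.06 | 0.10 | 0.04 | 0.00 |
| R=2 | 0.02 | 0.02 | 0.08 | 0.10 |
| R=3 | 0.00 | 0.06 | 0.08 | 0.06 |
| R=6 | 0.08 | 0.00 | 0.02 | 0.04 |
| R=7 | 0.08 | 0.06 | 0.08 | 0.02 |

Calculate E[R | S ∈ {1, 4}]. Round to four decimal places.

P(S ∈ {1, 4}) = 0.54.
Summing R·P(R=x,S=y) over the conditioning event gives 2.26.
E[R | S ∈ {1, 4}] = (2.26) / (0.54) = 4.1852.

4.1852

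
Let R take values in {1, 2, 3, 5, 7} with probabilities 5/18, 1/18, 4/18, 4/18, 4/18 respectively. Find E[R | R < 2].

1

P(R < 2) = 5/18.
Σ over the event: 1·5/18 = 5/18.
E[R | R < 2] = (5/18) / (5/18) = 1.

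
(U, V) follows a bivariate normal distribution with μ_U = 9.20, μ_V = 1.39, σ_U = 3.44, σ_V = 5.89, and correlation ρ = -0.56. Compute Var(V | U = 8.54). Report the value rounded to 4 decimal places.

Var(V | U=x) = (1 − ρ²)·σ_V².
Var(V | U=8.54) = (5.89)²·(1 − (-0.56)²) = 34.6921·0.6864 = 23.8127.

23.8127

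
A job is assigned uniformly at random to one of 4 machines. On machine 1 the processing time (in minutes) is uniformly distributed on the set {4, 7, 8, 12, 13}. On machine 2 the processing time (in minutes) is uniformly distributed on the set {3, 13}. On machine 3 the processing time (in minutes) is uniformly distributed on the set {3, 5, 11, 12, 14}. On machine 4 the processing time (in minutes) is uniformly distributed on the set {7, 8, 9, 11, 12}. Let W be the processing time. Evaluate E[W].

E[W | machine 1] = (4+7+8+12+13)/5 = 44/5.
E[W | machine 2] = (3+13)/2 = 8.
E[W | machine 3] = (3+5+11+12+14)/5 = 9.
E[W | machine 4] = (7+8+9+11+12)/5 = 47/5.
E[W] = (1/4)·(44/5) + (1/4)·(8) + (1/4)·(9) + (1/4)·(47/5) = 44/5.

44/5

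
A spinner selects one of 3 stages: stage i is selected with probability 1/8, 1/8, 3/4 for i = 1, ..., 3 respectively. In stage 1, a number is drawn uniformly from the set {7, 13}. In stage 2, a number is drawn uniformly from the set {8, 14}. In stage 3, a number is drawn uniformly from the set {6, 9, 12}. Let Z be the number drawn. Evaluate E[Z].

75/8

E[Z | stage 1] = (7+13)/2 = 10.
E[Z | stage 2] = (8+14)/2 = 11.
E[Z | stage 3] = (6+9+12)/3 = 9.
By the law of total expectation,
E[Z] = (1/8)·(10) + (1/8)·(11) + (3/4)·(9) = 75/8.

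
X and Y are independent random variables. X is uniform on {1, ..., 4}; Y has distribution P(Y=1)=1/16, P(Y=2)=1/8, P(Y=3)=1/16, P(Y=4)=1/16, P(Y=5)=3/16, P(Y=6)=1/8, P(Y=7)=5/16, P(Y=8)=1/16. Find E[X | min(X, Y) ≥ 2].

P(min(X, Y) ≥ 2) = 45/64.
Summing X·P(x,y) over outcomes with min(X, Y) ≥ 2 gives 135/64.
E[X | min(X, Y) ≥ 2] = (135/64) / (45/64) = 3.

3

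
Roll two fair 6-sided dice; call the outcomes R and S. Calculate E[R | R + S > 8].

Outcomes with R + S > 8: (3,6), (4,5), (4,6), (5,4), (5,5), (5,6), (6,3), (6,4), (6,5), (6,6), each with probability 1/36.
E[R | R + S > 8] = (3 + 4 + 4 + 5 + 5 + 5 + 6 + 6 + 6 + 6) / 10 = 5.

5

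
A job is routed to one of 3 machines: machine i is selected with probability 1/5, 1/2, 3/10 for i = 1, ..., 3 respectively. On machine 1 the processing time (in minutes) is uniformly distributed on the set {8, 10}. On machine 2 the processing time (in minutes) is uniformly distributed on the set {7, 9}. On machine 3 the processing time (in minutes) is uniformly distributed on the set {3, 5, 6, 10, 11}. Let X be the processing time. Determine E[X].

79/10

E[X | machine 1] = (8+10)/2 = 9.
E[X | machine 2] = (7+9)/2 = 8.
E[X | machine 3] = (3+5+6+10+11)/5 = 7.
By the law of total expectation,
E[X] = (1/5)·(9) + (1/2)·(8) + (3/10)·(7) = 79/10.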